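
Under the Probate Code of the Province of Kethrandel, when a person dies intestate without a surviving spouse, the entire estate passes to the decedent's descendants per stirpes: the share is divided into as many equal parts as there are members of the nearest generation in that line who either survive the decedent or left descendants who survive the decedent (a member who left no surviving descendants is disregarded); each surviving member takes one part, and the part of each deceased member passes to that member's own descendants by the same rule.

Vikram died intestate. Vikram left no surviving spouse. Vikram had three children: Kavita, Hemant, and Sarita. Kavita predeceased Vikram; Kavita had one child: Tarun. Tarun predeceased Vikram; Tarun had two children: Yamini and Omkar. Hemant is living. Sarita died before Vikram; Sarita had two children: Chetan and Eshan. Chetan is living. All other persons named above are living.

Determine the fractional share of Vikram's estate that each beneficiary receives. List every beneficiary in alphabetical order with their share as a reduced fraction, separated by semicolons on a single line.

Chetan 1/6; Eshan 1/6; Hemant 1/3; Omkar 1/6; Yamini 1/6

There is no surviving spouse, so the entire estate passes to Vikram's descendants per stirpes.
The estate is divided into 3 equal shares of 1/3 among Kavita, Hemant, Sarita.
Kavita predeceased; the 1/3 allotted to Kavita's branch passes to Kavita's issue by representation.
Tarun's line is the sole branch at this level, so the full 1/3 passes to Tarun's issue by representation.
The 1/3 is divided into 2 equal shares of 1/6 among Yamini, Omkar.
Yamini is living and takes 1/6.
Omkar is living and takes 1/6.
Hemant is living and takes 1/3.
Sarita predeceased; the 1/3 allotted to Sarita's branch passes to Sarita's issue by representation.
The 1/3 is divided into 2 equal shares of 1/6 among Chetan, Eshan.
Chetan is living and takes 1/6.
Eshan is living and takes 1/6.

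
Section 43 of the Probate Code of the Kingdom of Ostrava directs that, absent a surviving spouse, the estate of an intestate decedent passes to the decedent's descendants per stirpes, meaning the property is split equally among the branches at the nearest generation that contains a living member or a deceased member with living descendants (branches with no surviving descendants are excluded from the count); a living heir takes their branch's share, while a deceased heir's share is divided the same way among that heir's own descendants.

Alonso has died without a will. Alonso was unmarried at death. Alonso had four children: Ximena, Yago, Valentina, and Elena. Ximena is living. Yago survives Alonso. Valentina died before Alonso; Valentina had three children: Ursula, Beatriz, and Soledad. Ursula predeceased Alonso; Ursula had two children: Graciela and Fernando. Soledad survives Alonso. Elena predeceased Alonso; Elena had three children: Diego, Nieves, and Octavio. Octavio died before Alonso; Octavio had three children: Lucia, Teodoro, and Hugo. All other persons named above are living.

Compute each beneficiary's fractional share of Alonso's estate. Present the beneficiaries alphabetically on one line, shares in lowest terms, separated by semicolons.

There is no surviving spouse, so the entire estate passes to Alonso's descendants per stirpes.
The estate is divided into 4 equal shares of 1/4 among Ximena, Yago, Valentina, Elena.
Ximena is living and takes 1/4.
Yago is living and takes 1/4.
Valentina predeceased; the 1/4 allotted to Valentina's branch passes to Valentina's issue by representation.
The 1/4 is divided into 3 equal shares of 1/12 among Ursula, Beatriz, Soledad.
Ursula predeceased; the 1/12 allotted to Ursula's branch passes to Ursula's issue by representation.
The 1/12 is divided into 2 equal shares of 1/24 among Graciela, Fernando.
Graciela is living and takes 1/24.
Fernando is living and takes 1/24.
Beatriz is living and takes 1/12.
Soledad is living and takes 1/12.
Elena predeceased; the 1/4 allotted to Elena's branch passes to Elena's issue by representation.
The 1/4 is divided into 3 equal shares of 1/12 among Diego, Nieves, Octavio.
Diego is living and takes 1/12.
Nieves is living and takes 1/12.
Octavio predeceased; the 1/12 allotted to Octavio's branch passes to Octavio's issue by representation.
The 1/12 is divided into 3 equal shares of 1/36 among Lucia, Teodoro, Hugo.
Lucia is living and takes 1/36.
Teodoro is living and takes 1/36.
Hugo is living and takes 1/36.

Beatriz 1/12; Diego 1/12; Fernando 1/24; Graciela 1/24; Hugo 1/36; Lucia 1/36; Nieves 1/12; Soledad 1/12; Teodoro 1/36; Ximena 1/4; Yago 1/4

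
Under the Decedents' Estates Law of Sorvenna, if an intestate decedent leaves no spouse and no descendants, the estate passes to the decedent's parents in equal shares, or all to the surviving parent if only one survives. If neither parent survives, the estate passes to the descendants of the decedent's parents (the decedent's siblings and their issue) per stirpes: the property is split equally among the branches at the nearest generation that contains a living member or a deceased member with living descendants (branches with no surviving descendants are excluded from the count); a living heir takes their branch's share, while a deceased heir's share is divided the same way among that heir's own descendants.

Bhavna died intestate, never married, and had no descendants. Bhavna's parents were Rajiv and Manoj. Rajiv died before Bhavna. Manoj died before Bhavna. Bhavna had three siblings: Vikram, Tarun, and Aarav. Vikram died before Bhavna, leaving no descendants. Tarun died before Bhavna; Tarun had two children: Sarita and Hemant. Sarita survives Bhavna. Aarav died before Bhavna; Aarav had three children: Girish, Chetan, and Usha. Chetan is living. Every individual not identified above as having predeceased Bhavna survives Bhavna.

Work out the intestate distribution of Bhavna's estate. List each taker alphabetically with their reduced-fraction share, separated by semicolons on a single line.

Neither parent survives and there are no descendants, so the estate passes to Bhavna's siblings and their issue per stirpes.
Vikram left no surviving issue, so that branch lapses and is disregarded.
The estate is divided into 2 equal shares of 1/2 among Tarun, Aarav.
Tarun predeceased; the 1/2 allotted to Tarun's branch passes to Tarun's issue by representation.
The 1/2 is divided into 2 equal shares of 1/4 among Sarita, Hemant.
Sarita is living and takes 1/4.
Hemant is living and takes 1/4.
Aarav predeceased; the 1/2 allotted to Aarav's branch passes to Aarav's issue by representation.
The 1/2 is divided into 3 equal shares of 1/6 among Girish, Chetan, Usha.
Girish is living and takes 1/6.
Chetan is living and takes 1/6.
Usha is living and takes 1/6.

Chetan 1/6; Girish 1/6; Hemant 1/4; Sarita 1/4; Usha 1/6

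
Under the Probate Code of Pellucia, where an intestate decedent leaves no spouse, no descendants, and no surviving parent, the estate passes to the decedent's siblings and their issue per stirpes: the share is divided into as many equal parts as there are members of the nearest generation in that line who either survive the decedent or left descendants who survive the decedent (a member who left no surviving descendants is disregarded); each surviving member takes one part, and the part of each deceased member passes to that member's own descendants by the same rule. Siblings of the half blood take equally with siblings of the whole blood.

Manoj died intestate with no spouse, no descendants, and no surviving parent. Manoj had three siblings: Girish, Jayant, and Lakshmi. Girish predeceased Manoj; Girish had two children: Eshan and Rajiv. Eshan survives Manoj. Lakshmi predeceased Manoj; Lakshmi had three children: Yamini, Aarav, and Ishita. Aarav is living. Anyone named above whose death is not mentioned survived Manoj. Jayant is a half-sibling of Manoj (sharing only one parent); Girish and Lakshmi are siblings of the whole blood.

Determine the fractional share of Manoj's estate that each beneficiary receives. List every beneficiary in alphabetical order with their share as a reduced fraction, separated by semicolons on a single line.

Aarav 1/9; Eshan 1/6; Ishita 1/9; Jayant 1/3; Rajiv 1/6; Yamini 1/9

No spouse, descendants, or parent survives, so the estate passes to Manoj's siblings per stirpes.
Half-blood and whole-blood siblings take equally under the stated rule.
The estate is divided into 3 equal shares of 1/3 among Girish, Jayant, Lakshmi.
Girish predeceased; the 1/3 allotted to Girish's branch passes to Girish's issue by representation.
The 1/3 is divided into 2 equal shares of 1/6 among Eshan, Rajiv.
Eshan is living and takes 1/6.
Rajiv is living and takes 1/6.
Jayant is living and takes 1/3.
Lakshmi predeceased; the 1/3 allotted to Lakshmi's branch passes to Lakshmi's issue by representation.
The 1/3 is divided into 3 equal shares of 1/9 among Yamini, Aarav, Ishita.
Yamini is living and takes 1/9.
Aarav is living and takes 1/9.
Ishita is living and takes 1/9.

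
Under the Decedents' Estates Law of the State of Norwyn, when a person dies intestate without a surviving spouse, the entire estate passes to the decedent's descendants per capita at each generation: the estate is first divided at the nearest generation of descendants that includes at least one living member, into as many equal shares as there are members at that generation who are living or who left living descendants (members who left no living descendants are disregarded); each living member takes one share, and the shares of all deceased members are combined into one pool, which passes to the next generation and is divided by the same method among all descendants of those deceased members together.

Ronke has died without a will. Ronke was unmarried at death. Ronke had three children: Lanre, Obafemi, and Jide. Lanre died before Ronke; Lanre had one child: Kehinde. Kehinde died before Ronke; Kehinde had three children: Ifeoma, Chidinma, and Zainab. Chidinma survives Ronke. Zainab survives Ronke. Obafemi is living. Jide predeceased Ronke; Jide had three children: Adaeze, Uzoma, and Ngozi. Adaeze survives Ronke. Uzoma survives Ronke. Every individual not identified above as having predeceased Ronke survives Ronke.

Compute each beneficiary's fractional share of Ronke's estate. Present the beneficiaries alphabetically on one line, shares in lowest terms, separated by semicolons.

Adaeze 1/6; Chidinma 1/18; Ifeoma 1/18; Ngozi 1/6; Obafemi 1/3; Uzoma 1/6; Zainab 1/18

There is no surviving spouse, so the entire estate passes to Ronke's descendants per capita at each generation.
At generation 1 (Lanre, Obafemi, Jide) there are 3 shares of (1)/3 = 1/3 each.
Living: Obafemi — each takes 1/3.
Deceased: Lanre and Jide. Their combined 2/3 is pooled and carried to generation 2.
At generation 2 (Kehinde, Adaeze, Uzoma, Ngozi) there are 4 shares of (2/3)/4 = 1/6 each.
Living: Adaeze, Uzoma, and Ngozi — each takes 1/6.
Deceased: Kehinde. That 1/6 share is carried to generation 3.
At generation 3 (Ifeoma, Chidinma, Zainab) there are 3 shares of (1/6)/3 = 1/18 each.
Living: Ifeoma, Chidinma, and Zainab — each takes 1/18.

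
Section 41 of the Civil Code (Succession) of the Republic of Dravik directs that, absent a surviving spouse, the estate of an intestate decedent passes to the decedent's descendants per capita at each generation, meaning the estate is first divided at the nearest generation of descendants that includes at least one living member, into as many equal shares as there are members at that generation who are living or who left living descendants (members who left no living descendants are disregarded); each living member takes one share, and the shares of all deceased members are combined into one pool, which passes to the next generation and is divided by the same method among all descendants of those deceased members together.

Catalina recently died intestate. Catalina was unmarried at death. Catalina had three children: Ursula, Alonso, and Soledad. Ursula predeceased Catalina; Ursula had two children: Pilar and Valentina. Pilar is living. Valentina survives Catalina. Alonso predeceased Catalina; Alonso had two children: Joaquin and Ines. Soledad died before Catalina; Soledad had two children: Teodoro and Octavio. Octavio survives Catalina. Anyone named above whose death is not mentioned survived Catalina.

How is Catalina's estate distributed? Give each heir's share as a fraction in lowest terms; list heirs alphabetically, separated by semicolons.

There is no surviving spouse, so the entire estate passes to Catalina's descendants per capita at each generation.
No one at generation 1 (Ursula, Alonso, Soledad) is living; moving to the next generation.
At generation 2 (Pilar, Valentina, Joaquin, Ines, Teodoro, Octavio) there are 6 shares of (1)/6 = 1/6 each.
Living: Pilar, Valentina, Joaquin, Ines, Teodoro, and Octavio — each takes 1/6.

Ines 1/6; Joaquin 1/6; Octavio 1/6; Pilar 1/6; Teodoro 1/6; Valentina 1/6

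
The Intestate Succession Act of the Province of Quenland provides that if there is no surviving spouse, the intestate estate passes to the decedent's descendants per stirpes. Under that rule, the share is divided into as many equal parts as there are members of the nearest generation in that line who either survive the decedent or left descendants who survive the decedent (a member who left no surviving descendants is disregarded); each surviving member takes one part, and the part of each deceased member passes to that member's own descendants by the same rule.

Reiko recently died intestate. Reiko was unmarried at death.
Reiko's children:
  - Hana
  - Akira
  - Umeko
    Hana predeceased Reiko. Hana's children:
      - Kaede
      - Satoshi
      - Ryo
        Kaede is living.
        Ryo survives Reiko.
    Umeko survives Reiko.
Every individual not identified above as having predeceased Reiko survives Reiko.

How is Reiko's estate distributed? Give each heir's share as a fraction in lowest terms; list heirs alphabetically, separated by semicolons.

There is no surviving spouse, so the entire estate passes to Reiko's descendants per stirpes.
The estate is divided into 3 equal shares of 1/3 among Hana, Akira, Umeko.
Hana predeceased; the 1/3 allotted to Hana's branch passes to Hana's issue by representation.
The 1/3 is divided into 3 equal shares of 1/9 among Kaede, Satoshi, Ryo.
Kaede is living and takes 1/9.
Satoshi is living and takes 1/9.
Ryo is living and takes 1/9.
Akira is living and takes 1/3.
Umeko is living and takes 1/3.

Akira 1/3; Kaede 1/9; Ryo 1/9; Satoshi 1/9; Umeko 1/3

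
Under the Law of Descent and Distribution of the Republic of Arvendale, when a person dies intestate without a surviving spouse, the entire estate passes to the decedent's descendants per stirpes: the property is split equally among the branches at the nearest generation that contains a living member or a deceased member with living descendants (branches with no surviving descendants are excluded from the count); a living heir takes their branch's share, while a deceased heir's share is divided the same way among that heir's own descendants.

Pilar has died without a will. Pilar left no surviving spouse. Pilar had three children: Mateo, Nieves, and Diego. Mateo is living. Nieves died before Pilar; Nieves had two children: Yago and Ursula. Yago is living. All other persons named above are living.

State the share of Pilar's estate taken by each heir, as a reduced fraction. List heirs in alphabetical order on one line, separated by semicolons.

There is no surviving spouse, so the entire estate passes to Pilar's descendants per stirpes.
The estate is divided into 3 equal shares of 1/3 among Mateo, Nieves, Diego.
Mateo is living and takes 1/3.
Nieves predeceased; the 1/3 allotted to Nieves's branch passes to Nieves's issue by representation.
The 1/3 is divided into 2 equal shares of 1/6 among Yago, Ursula.
Yago is living and takes 1/6.
Ursula is living and takes 1/6.
Diego is living and takes 1/3.

Diego 1/3; Mateo 1/3; Ursula 1/6; Yago 1/6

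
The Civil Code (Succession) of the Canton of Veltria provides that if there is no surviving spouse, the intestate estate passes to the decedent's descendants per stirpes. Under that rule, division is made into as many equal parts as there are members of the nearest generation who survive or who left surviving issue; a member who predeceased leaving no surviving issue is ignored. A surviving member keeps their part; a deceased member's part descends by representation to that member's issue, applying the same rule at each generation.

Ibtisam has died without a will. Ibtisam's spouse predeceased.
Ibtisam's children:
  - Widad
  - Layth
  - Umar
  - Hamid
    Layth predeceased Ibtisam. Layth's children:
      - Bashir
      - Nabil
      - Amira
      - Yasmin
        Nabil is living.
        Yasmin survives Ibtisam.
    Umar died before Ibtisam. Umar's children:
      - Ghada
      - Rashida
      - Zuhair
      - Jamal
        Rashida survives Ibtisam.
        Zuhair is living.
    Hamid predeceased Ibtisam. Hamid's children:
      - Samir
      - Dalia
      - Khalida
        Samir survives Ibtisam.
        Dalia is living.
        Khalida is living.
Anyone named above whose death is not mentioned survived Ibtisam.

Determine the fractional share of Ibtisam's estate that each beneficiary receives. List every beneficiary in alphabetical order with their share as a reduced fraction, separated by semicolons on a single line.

There is no surviving spouse, so the entire estate passes to Ibtisam's descendants per stirpes.
The estate is divided into 4 equal shares of 1/4 among Widad, Layth, Umar, Hamid.
Widad is living and takes 1/4.
Layth predeceased; the 1/4 allotted to Layth's branch passes to Layth's issue by representation.
The 1/4 is divided into 4 equal shares of 1/16 among Bashir, Nabil, Amira, Yasmin.
Bashir is living and takes 1/16.
Nabil is living and takes 1/16.
Amira is living and takes 1/16.
Yasmin is living and takes 1/16.
Umar predeceased; the 1/4 allotted to Umar's branch passes to Umar's issue by representation.
The 1/4 is divided into 4 equal shares of 1/16 among Ghada, Rashida, Zuhair, Jamal.
Ghada is living and takes 1/16.
Rashida is living and takes 1/16.
Zuhair is living and takes 1/16.
Jamal is living and takes 1/16.
Hamid predeceased; the 1/4 allotted to Hamid's branch passes to Hamid's issue by representation.
The 1/4 is divided into 3 equal shares of 1/12 among Samir, Dalia, Khalida.
Samir is living and takes 1/12.
Dalia is living and takes 1/12.
Khalida is living and takes 1/12.

Amira 1/16; Bashir 1/16; Dalia 1/12; Ghada 1/16; Jamal 1/16; Khalida 1/12; Nabil 1/16; Rashida 1/16; Samir 1/12; Widad 1/4; Yasmin 1/16; Zuhair 1/16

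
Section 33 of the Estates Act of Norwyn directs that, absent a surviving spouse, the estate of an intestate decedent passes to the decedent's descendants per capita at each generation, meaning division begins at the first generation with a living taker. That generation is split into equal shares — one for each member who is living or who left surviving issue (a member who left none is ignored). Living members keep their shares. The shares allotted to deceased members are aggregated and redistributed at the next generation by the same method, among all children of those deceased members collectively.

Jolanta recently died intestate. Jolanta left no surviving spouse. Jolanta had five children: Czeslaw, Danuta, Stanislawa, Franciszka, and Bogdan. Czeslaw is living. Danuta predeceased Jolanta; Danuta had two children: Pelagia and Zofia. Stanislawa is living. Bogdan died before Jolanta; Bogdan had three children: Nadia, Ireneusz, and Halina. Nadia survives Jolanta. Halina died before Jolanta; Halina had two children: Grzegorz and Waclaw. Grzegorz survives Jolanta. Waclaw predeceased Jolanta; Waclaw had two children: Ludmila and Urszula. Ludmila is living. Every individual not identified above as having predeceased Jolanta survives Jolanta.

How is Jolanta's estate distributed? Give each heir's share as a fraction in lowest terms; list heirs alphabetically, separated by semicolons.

Czeslaw 1/5; Franciszka 1/5; Grzegorz 1/25; Ireneusz 2/25; Ludmila 1/50; Nadia 2/25; Pelagia 2/25; Stanislawa 1/5; Urszula 1/50; Zofia 2/25

There is no surviving spouse, so the entire estate passes to Jolanta's descendants per capita at each generation.
At generation 1 (Czeslaw, Danuta, Stanislawa, Franciszka, Bogdan) there are 5 shares of (1)/5 = 1/5 each.
Living: Czeslaw, Stanislawa, and Franciszka — each takes 1/5.
Deceased: Danuta and Bogdan. Their combined 2/5 is pooled and carried to generation 2.
At generation 2 (Pelagia, Zofia, Nadia, Ireneusz, Halina) there are 5 shares of (2/5)/5 = 2/25 each.
Living: Pelagia, Zofia, Nadia, and Ireneusz — each takes 2/25.
Deceased: Halina. That 2/25 share is carried to generation 3.
At generation 3 (Grzegorz, Waclaw) there are 2 shares of (2/25)/2 = 1/25 each.
Living: Grzegorz — each takes 1/25.
Deceased: Waclaw. That 1/25 share is carried to generation 4.
At generation 4 (Ludmila, Urszula) there are 2 shares of (1/25)/2 = 1/50 each.
Living: Ludmila and Urszula — each takes 1/50.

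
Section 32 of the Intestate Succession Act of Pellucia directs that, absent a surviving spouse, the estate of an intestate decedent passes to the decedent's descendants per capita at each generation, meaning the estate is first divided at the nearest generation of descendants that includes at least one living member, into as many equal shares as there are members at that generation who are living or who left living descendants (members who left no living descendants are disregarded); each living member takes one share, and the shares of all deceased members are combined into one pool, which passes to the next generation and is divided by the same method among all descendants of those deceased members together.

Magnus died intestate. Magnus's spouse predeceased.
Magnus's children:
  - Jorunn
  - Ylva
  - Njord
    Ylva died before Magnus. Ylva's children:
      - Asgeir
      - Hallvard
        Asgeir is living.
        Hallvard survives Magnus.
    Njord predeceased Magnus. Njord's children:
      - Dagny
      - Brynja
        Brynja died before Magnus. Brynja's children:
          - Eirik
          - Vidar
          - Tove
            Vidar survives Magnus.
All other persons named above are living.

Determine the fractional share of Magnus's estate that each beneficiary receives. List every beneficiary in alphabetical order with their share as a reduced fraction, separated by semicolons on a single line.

Asgeir 1/6; Dagny 1/6; Eirik 1/18; Hallvard 1/6; Jorunn 1/3; Tove 1/18; Vidar 1/18

There is no surviving spouse, so the entire estate passes to Magnus's descendants per capita at each generation.
At generation 1 (Jorunn, Ylva, Njord) there are 3 shares of (1)/3 = 1/3 each.
Living: Jorunn — each takes 1/3.
Deceased: Ylva and Njord. Their combined 2/3 is pooled and carried to generation 2.
At generation 2 (Asgeir, Hallvard, Dagny, Brynja) there are 4 shares of (2/3)/4 = 1/6 each.
Living: Asgeir, Hallvard, and Dagny — each takes 1/6.
Deceased: Brynja. That 1/6 share is carried to generation 3.
At generation 3 (Eirik, Vidar, Tove) there are 3 shares of (1/6)/3 = 1/18 each.
Living: Eirik, Vidar, and Tove — each takes 1/18.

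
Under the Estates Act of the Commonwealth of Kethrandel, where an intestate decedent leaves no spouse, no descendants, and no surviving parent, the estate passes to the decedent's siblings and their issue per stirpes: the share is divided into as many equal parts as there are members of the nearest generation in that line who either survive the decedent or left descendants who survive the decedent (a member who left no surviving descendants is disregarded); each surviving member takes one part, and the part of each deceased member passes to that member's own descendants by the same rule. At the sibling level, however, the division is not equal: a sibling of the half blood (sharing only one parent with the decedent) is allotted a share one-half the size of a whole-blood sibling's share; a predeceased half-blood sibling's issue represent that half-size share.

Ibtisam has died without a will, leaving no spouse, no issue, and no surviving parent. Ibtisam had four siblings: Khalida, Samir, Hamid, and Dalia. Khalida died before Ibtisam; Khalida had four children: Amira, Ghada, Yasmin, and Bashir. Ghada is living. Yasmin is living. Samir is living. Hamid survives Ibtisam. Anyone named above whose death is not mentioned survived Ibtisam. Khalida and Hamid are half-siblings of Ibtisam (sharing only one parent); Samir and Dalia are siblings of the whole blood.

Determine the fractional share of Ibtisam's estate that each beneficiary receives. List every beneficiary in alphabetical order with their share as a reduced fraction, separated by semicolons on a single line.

No spouse, descendants, or parent survives, so the estate passes to Ibtisam's siblings per stirpes.
Half-blood siblings count for one-half the weight of whole-blood siblings at the initial division.
Dividing 1 in proportion to weights (total weight 3): Khalida (weight 1/2) → 1/6; Samir (weight 1) → 1/3; Hamid (weight 1/2) → 1/6; Dalia (weight 1) → 1/3.
Khalida predeceased; the 1/6 allotted to Khalida's branch passes to Khalida's issue by representation.
The 1/6 is divided into 4 equal shares of 1/24 among Amira, Ghada, Yasmin, Bashir.
Amira is living and takes 1/24.
Ghada is living and takes 1/24.
Yasmin is living and takes 1/24.
Bashir is living and takes 1/24.
Samir is living and takes 1/3.
Hamid is living and takes 1/6.
Dalia is living and takes 1/3.

Amira 1/24; Bashir 1/24; Dalia 1/3; Ghada 1/24; Hamid 1/6; Samir 1/3; Yasmin 1/24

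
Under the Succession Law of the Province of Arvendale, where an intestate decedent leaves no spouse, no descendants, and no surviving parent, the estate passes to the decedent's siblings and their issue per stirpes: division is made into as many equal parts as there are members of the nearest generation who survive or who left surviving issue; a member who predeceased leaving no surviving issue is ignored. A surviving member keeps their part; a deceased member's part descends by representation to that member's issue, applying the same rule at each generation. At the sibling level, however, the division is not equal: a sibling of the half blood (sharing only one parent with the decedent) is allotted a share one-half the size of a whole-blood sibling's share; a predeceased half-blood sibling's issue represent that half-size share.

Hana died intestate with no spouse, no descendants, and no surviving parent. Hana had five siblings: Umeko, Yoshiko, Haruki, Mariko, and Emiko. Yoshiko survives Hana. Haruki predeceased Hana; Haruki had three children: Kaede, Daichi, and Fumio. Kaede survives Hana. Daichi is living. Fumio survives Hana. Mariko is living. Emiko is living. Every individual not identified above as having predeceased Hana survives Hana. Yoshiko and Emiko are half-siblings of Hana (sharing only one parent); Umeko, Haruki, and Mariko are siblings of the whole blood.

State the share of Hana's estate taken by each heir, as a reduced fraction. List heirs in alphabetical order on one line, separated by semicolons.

Daichi 1/12; Emiko 1/8; Fumio 1/12; Kaede 1/12; Mariko 1/4; Umeko 1/4; Yoshiko 1/8

No spouse, descendants, or parent survives, so the estate passes to Hana's siblings per stirpes.
Half-blood siblings count for one-half the weight of whole-blood siblings at the initial division.
Dividing 1 in proportion to weights (total weight 4): Umeko (weight 1) → 1/4; Yoshiko (weight 1/2) → 1/8; Haruki (weight 1) → 1/4; Mariko (weight 1) → 1/4; Emiko (weight 1/2) → 1/8.
Umeko is living and takes 1/4.
Yoshiko is living and takes 1/8.
Haruki predeceased; the 1/4 allotted to Haruki's branch passes to Haruki's issue by representation.
The 1/4 is divided into 3 equal shares of 1/12 among Kaede, Daichi, Fumio.
Kaede is living and takes 1/12.
Daichi is living and takes 1/12.
Fumio is living and takes 1/12.
Mariko is living and takes 1/4.
Emiko is living and takes 1/8.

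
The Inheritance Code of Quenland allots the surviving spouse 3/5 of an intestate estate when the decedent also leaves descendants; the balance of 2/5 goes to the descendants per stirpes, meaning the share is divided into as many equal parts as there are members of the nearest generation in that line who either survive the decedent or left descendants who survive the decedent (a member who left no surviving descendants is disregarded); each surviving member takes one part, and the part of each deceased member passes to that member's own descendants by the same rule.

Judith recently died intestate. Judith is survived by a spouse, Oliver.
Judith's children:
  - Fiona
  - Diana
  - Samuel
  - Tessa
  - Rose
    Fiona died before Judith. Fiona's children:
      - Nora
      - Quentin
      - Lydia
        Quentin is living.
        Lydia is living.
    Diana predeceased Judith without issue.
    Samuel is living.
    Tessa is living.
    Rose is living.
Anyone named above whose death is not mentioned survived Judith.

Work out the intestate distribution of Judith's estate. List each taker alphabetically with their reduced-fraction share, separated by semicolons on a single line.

Oliver, as surviving spouse, takes 3/5.
The remaining 2/5 passes to Judith's descendants per stirpes.
Diana left no surviving issue, so that branch lapses and is disregarded.
The 2/5 is divided into 4 equal shares of 1/10 among Fiona, Samuel, Tessa, Rose.
Fiona predeceased; the 1/10 allotted to Fiona's branch passes to Fiona's issue by representation.
The 1/10 is divided into 3 equal shares of 1/30 among Nora, Quentin, Lydia.
Nora is living and takes 1/30.
Quentin is living and takes 1/30.
Lydia is living and takes 1/30.
Samuel is living and takes 1/10.
Tessa is living and takes 1/10.
Rose is living and takes 1/10.

Lydia 1/30; Nora 1/30; Oliver 3/5; Quentin 1/30; Rose 1/10; Samuel 1/10; Tessa 1/10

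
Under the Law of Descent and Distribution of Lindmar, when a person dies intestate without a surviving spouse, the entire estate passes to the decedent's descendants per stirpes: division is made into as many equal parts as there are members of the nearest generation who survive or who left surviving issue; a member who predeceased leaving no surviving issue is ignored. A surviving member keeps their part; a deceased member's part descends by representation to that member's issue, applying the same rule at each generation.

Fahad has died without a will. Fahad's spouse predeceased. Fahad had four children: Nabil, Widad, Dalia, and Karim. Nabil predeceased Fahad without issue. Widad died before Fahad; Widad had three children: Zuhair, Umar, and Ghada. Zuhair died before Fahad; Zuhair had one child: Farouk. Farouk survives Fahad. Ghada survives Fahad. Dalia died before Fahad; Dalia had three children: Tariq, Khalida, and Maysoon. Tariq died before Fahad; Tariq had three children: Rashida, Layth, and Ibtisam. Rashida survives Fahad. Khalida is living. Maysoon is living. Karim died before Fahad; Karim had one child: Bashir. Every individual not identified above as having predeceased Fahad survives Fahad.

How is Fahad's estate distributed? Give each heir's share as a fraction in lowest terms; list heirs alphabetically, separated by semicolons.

Bashir 1/3; Farouk 1/9; Ghada 1/9; Ibtisam 1/27; Khalida 1/9; Layth 1/27; Maysoon 1/9; Rashida 1/27; Umar 1/9

There is no surviving spouse, so the entire estate passes to Fahad's descendants per stirpes.
Nabil left no surviving issue, so that branch lapses and is disregarded.
The estate is divided into 3 equal shares of 1/3 among Widad, Dalia, Karim.
Widad predeceased; the 1/3 allotted to Widad's branch passes to Widad's issue by representation.
The 1/3 is divided into 3 equal shares of 1/9 among Zuhair, Umar, Ghada.
Zuhair predeceased; the 1/9 allotted to Zuhair's branch passes to Zuhair's issue by representation.
Farouk is the sole taker at this level and receives the full 1/9.
Umar is living and takes 1/9.
Ghada is living and takes 1/9.
Dalia predeceased; the 1/3 allotted to Dalia's branch passes to Dalia's issue by representation.
The 1/3 is divided into 3 equal shares of 1/9 among Tariq, Khalida, Maysoon.
Tariq predeceased; the 1/9 allotted to Tariq's branch passes to Tariq's issue by representation.
The 1/9 is divided into 3 equal shares of 1/27 among Rashida, Layth, Ibtisam.
Rashida is living and takes 1/27.
Layth is living and takes 1/27.
Ibtisam is living and takes 1/27.
Khalida is living and takes 1/9.
Maysoon is living and takes 1/9.
Karim predeceased; the 1/3 allotted to Karim's branch passes to Karim's issue by representation.
Bashir is the sole taker at this level and receives the full 1/3.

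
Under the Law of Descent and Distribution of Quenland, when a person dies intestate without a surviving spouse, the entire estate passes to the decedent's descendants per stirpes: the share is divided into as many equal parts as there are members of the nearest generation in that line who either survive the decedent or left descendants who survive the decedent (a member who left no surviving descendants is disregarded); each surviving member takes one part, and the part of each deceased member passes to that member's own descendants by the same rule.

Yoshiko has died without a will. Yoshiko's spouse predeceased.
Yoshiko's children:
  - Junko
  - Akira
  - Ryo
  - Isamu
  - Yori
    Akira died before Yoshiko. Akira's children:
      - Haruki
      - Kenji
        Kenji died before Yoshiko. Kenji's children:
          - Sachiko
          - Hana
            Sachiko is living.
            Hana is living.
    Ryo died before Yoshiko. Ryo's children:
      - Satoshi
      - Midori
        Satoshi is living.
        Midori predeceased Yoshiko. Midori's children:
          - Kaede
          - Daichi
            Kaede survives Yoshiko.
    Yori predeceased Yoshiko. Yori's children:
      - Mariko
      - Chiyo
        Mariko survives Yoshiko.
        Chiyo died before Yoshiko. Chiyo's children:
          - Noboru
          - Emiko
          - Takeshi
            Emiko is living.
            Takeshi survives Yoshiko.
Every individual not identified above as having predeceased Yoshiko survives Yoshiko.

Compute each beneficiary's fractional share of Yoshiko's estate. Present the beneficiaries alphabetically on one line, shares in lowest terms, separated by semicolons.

Daichi 1/20; Emiko 1/30; Hana 1/20; Haruki 1/10; Isamu 1/5; Junko 1/5; Kaede 1/20; Mariko 1/10; Noboru 1/30; Sachiko 1/20; Satoshi 1/10; Takeshi 1/30

There is no surviving spouse, so the entire estate passes to Yoshiko's descendants per stirpes.
The estate is divided into 5 equal shares of 1/5 among Junko, Akira, Ryo, Isamu, Yori.
Junko is living and takes 1/5.
Akira predeceased; the 1/5 allotted to Akira's branch passes to Akira's issue by representation.
The 1/5 is divided into 2 equal shares of 1/10 among Haruki, Kenji.
Haruki is living and takes 1/10.
Kenji predeceased; the 1/10 allotted to Kenji's branch passes to Kenji's issue by representation.
The 1/10 is divided into 2 equal shares of 1/20 among Sachiko, Hana.
Sachiko is living and takes 1/20.
Hana is living and takes 1/20.
Ryo predeceased; the 1/5 allotted to Ryo's branch passes to Ryo's issue by representation.
The 1/5 is divided into 2 equal shares of 1/10 among Satoshi, Midori.
Satoshi is living and takes 1/10.
Midori predeceased; the 1/10 allotted to Midori's branch passes to Midori's issue by representation.
The 1/10 is divided into 2 equal shares of 1/20 among Kaede, Daichi.
Kaede is living and takes 1/20.
Daichi is living and takes 1/20.
Isamu is living and takes 1/5.
Yori predeceased; the 1/5 allotted to Yori's branch passes to Yori's issue by representation.
The 1/5 is divided into 2 equal shares of 1/10 among Mariko, Chiyo.
Mariko is living and takes 1/10.
Chiyo predeceased; the 1/10 allotted to Chiyo's branch passes to Chiyo's issue by representation.
The 1/10 is divided into 3 equal shares of 1/30 among Noboru, Emiko, Takeshi.
Noboru is living and takes 1/30.
Emiko is living and takes 1/30.
Takeshi is living and takes 1/30.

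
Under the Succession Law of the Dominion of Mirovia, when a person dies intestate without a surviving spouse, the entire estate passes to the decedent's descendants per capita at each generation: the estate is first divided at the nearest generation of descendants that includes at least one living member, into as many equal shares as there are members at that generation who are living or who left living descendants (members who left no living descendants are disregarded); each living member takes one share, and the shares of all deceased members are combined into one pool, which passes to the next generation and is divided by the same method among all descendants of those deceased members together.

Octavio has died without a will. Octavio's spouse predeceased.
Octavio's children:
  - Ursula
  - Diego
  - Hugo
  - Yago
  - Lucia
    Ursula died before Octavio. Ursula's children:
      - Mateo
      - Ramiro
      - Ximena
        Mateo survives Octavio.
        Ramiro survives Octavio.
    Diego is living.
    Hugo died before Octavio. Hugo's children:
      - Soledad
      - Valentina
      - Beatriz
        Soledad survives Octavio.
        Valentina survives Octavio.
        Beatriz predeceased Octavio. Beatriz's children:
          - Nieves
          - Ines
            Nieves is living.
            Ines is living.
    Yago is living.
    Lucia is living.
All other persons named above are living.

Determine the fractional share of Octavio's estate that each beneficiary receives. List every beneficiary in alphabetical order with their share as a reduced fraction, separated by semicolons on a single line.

There is no surviving spouse, so the entire estate passes to Octavio's descendants per capita at each generation.
At generation 1 (Ursula, Diego, Hugo, Yago, Lucia) there are 5 shares of (1)/5 = 1/5 each.
Living: Diego, Yago, and Lucia — each takes 1/5.
Deceased: Ursula and Hugo. Their combined 2/5 is pooled and carried to generation 2.
At generation 2 (Mateo, Ramiro, Ximena, Soledad, Valentina, Beatriz) there are 6 shares of (2/5)/6 = 1/15 each.
Living: Mateo, Ramiro, Ximena, Soledad, and Valentina — each takes 1/15.
Deceased: Beatriz. That 1/15 share is carried to generation 3.
At generation 3 (Nieves, Ines) there are 2 shares of (1/15)/2 = 1/30 each.
Living: Nieves and Ines — each takes 1/30.

Diego 1/5; Ines 1/30; Lucia 1/5; Mateo 1/15; Nieves 1/30; Ramiro 1/15; Soledad 1/15; Valentina 1/15; Ximena 1/15; Yago 1/5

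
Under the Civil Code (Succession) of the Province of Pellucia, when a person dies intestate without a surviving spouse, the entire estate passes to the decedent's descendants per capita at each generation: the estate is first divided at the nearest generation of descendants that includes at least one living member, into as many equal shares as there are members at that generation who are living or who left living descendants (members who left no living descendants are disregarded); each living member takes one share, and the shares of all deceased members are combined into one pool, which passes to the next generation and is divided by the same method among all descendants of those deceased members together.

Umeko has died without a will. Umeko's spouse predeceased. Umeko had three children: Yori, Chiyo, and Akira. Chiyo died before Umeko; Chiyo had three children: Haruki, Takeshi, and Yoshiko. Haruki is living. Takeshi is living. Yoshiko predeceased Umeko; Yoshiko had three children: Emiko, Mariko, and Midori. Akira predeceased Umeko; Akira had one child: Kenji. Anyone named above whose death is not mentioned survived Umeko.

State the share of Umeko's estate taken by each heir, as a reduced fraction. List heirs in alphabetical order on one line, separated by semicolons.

There is no surviving spouse, so the entire estate passes to Umeko's descendants per capita at each generation.
At generation 1 (Yori, Chiyo, Akira) there are 3 shares of (1)/3 = 1/3 each.
Living: Yori — each takes 1/3.
Deceased: Chiyo and Akira. Their combined 2/3 is pooled and carried to generation 2.
At generation 2 (Haruki, Takeshi, Yoshiko, Kenji) there are 4 shares of (2/3)/4 = 1/6 each.
Living: Haruki, Takeshi, and Kenji — each takes 1/6.
Deceased: Yoshiko. That 1/6 share is carried to generation 3.
At generation 3 (Emiko, Mariko, Midori) there are 3 shares of (1/6)/3 = 1/18 each.
Living: Emiko, Mariko, and Midori — each takes 1/18.

Emiko 1/18; Haruki 1/6; Kenji 1/6; Mariko 1/18; Midori 1/18; Takeshi 1/6; Yori 1/3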